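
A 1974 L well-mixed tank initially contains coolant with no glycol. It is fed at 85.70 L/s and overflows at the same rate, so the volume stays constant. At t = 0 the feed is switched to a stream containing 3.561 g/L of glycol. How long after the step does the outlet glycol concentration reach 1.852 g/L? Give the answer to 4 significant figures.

16.91 s

Species balance: V dC/dt = Q(C_in − C) ⇒ τ = V/Q = 23.0338 s.
C(t) = C_in + (C₀ − C_in) e^(−t/τ). Set C = 1.852 and solve for t:
e^(−t/τ) = (C − C_in)/(C₀ − C_in) = (1.852 − 3.561)/(0 − 3.561) = 0.479921
t = −τ ln(…) = 23.0338 × 0.734133 = 16.9099 s.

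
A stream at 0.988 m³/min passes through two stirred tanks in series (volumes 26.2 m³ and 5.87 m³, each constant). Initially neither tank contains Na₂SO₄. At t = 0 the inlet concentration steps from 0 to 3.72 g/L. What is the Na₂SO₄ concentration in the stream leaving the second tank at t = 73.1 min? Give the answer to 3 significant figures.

3.42 g/L

Each tank obeys Vᵢ dCᵢ/dt = Q(Cᵢ₋₁ − Cᵢ), so τᵢ = Vᵢ/Q.
τ₁ = 26.2/0.988 = 26.518 min; τ₂ = 5.87/0.988 = 5.9413 min.
Solving the cascade with C₁(0)=C₂(0)=0 gives C₂(t) = C_in[1 − (τ₁ e^(−t/τ₁) − τ₂ e^(−t/τ₂))/(τ₁ − τ₂)].
At t = 73.1: e^(−t/τ₁) = 0.063508, e^(−t/τ₂) = 4.5349e-06.
C₂ = 3.72·[1 − (26.518·0.063508 − 5.9413·4.5349e-06)/(20.577)] = 3.72·0.91816 = 3.4155 g/L.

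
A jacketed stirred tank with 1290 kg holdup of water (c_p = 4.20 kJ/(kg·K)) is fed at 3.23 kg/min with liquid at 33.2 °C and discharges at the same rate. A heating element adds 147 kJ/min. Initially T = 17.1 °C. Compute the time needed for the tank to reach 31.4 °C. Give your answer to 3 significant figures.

302 min

M c_p dT/dt = ṁ c_p (T_in − T) + Q̇.
τ = M/ṁ = 399.38 min; T_ss = T_in + Q̇/(ṁ c_p) = 44.036 °C.
T(t) = T_ss + (T₀ − T_ss) e^(−t/τ). Set T = 31.4:
e^(−t/τ) = (31.4 − 44.036)/(17.1 − 44.036) = 0.46911
t = −399.38 · ln(0.46911) = 302.30 min.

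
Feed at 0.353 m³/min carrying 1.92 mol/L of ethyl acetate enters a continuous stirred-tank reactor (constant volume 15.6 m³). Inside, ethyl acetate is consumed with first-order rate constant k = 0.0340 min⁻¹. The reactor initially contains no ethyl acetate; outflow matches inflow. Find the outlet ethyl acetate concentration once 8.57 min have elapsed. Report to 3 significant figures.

0.295 mol/L

Accumulation = in − out − consumed: V dC/dt = Q C_in − Q C − k V C.
dC/dt = (Q/V) C_in − (Q/V + k) C; effective rate a = Q/V + k = 0.022628 + 0.0340 = 0.056628 min⁻¹.
C_ss = Q C_in/(Q + kV) = 0.76722 mol/L; C(t) = C_ss + (C₀ − C_ss) e^(−a t).
C(8.57) = 0.76722 + (-0.76722)·e^(−0.056628·8.57) = 0.76722 + (-0.76722)·0.61551 = 0.29499 mol/L.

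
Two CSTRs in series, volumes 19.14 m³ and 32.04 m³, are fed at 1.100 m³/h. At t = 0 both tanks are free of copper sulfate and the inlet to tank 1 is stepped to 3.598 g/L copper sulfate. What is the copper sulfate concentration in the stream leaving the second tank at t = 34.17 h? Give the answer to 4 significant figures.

1.582 g/L

Each tank obeys Vᵢ dCᵢ/dt = Q(Cᵢ₋₁ − Cᵢ), so τᵢ = Vᵢ/Q.
τ₁ = 19.14/1.100 = 17.4000 h; τ₂ = 32.04/1.100 = 29.1273 h.
Tank 1: C₁ = C_in(1 − e^(−t/τ₁)). Tank 2 (τ₁ ≠ τ₂): C₂ = C_in[1 − (τ₁ e^(−t/τ₁) − τ₂ e^(−t/τ₂))/(τ₁ − τ₂)].
At t = 34.17: e^(−t/τ₁) = 0.140325, e^(−t/τ₂) = 0.309398.
C₂ = 3.598·[1 − (17.4000·0.140325 − 29.1273·0.309398)/(-11.7273)] = 3.598·0.439745 = 1.58220 g/L.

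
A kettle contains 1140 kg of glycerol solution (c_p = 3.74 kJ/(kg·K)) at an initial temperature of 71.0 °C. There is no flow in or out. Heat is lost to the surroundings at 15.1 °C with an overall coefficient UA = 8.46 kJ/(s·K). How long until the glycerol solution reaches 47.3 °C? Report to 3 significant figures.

First-law balance (no shaft work): M c_p dT/dt = −UA(T − T_amb).
τ = M c_p/UA = 503.97 s; T_ss = T_amb = 15.100 °C.
T(t) = T_ss + (T₀ − T_ss)e^(−t/τ); set T = 47.3:
t = −τ ln[(T − T_ss)/(T₀ − T_ss)] = −503.97 · ln(0.57603) = 277.99 s.

278 s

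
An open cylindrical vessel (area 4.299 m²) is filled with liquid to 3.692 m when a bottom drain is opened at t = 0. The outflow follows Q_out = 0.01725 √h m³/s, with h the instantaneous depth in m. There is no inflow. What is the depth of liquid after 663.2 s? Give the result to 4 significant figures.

0.3492 m

Unsteady balance on liquid volume: A dh/dt = −0.01725 √h.
This is separable: 2 d(√h)/dt = −0.01725/A, so √h = √h₀ − (0.01725/(2A)) t.
√h = √3.692 − 0.01725·663.2/(2·4.299) = 1.92146 − 1.33057 = 0.590893.
h = 0.590893² = 0.349154 m.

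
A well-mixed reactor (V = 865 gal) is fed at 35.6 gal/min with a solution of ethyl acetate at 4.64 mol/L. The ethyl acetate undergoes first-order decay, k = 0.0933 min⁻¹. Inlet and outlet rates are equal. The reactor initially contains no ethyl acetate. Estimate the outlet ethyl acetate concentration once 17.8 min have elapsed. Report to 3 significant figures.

V dC/dt = Q(C_in − C) − k V C.
dC/dt = (Q/V) C_in − (Q/V + k) C; effective rate a = Q/V + k = 0.041156 + 0.0933 = 0.13446 min⁻¹.
C_ss = Q C_in/(Q + kV) = 1.4203 mol/L; C(t) = C_ss + (C₀ − C_ss) e^(−a t).
C(17.8) = 1.4203 + (-1.4203)·e^(−0.13446·17.8) = 1.4203 + (-1.4203)·0.091326 = 1.2906 mol/L.

1.29 mol/L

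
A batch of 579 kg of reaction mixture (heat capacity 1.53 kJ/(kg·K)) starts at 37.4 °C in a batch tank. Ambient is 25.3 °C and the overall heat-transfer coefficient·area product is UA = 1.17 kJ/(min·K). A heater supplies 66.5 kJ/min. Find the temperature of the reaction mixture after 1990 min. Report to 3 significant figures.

78.9 °C

Lumped-capacitance energy balance: M c_p dT/dt = UA(T_amb − T) + Q̇.
dT/dt = (T_ss − T)/τ with T_ss = T_amb + Q̇/UA = 25.3 + 66.5/1.17 = 82.138 °C, τ = M c_p/UA = 579·1.53/1.17 = 757.15 min.
This is linear first-order; T(t) = T_ss + (T₀ − T_ss) e^(−t/τ).
T(1990) = 82.138 + (-44.738)·0.072204 = 78.907 °C.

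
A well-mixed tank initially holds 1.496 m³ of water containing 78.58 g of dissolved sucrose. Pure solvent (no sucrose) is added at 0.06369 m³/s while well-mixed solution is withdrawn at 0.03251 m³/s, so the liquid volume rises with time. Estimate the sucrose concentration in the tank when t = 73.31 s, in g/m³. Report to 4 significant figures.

Let m(t) be the amount of sucrose. Volume: V(t) = V₀ + (Q_in − Q_out) t = 1.496 + 0.0311800 t; V(73.31) = 3.78181 m³.
No sucrose enters, so dm/dt = −Q_out · (m/V).
Separate: dm/m = −Q_out dt/V(t) ⇒ ln(m/m₀) = −(Q_out/(Q_in−Q_out)) ln(V/V₀).
m = m₀ (V₀/V)^(Q_out/(Q_in−Q_out)) = 78.58 × (1.496/3.78181)^(1.04266) = 29.8789 g.
C = m/V = 29.8789/3.78181 = 7.90069 g/m³.

7.901 g/m³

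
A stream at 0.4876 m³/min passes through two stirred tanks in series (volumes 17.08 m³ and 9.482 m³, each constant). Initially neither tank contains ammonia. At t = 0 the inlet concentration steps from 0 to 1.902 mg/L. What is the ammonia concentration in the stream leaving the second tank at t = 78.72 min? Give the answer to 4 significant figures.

Each tank obeys Vᵢ dCᵢ/dt = Q(Cᵢ₋₁ − Cᵢ), so τᵢ = Vᵢ/Q.
τ₁ = 17.08/0.4876 = 35.0287 min; τ₂ = 9.482/0.4876 = 19.4463 min.
Tank 1: C₁ = C_in(1 − e^(−t/τ₁)). Tank 2 (τ₁ ≠ τ₂): C₂ = C_in[1 − (τ₁ e^(−t/τ₁) − τ₂ e^(−t/τ₂))/(τ₁ − τ₂)].
At t = 78.72: e^(−t/τ₁) = 0.105684, e^(−t/τ₂) = 0.0174559.
C₂ = 1.902·[1 − (35.0287·0.105684 − 19.4463·0.0174559)/(15.5824)] = 1.902·0.784210 = 1.49157 mg/L.

1.492 mg/L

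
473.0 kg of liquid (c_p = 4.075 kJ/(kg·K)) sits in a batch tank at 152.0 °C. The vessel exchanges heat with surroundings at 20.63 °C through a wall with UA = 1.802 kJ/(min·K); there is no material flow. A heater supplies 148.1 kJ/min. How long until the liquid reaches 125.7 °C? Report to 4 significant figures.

Lumped-capacitance energy balance: M c_p dT/dt = UA(T_amb − T) + Q̇.
τ = M c_p/UA = 1069.63 min; T_ss = T_amb + Q̇/UA = 20.63 + 148.1/1.802 = 102.816 °C.
T(t) = T_ss + (T₀ − T_ss)e^(−t/τ); set T = 125.7:
t = −τ ln[(T − T_ss)/(T₀ − T_ss)] = −1069.63 · ln(0.465268) = 818.419 min.

818.4 min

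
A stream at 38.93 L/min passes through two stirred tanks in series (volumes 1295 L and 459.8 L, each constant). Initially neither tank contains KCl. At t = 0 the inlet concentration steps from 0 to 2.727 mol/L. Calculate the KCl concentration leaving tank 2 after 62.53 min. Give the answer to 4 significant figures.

Species balance on tank i: dCᵢ/dt = (Cᵢ₋₁ − Cᵢ)/τᵢ with τᵢ = Vᵢ/Q.
τ₁ = 1295/38.93 = 33.2648 min; τ₂ = 459.8/38.93 = 11.8109 min.
Solving the cascade with C₁(0)=C₂(0)=0 gives C₂(t) = C_in[1 − (τ₁ e^(−t/τ₁) − τ₂ e^(−t/τ₂))/(τ₁ − τ₂)].
At t = 62.53: e^(−t/τ₁) = 0.152626, e^(−t/τ₂) = 0.00502041.
C₂ = 2.727·[1 − (33.2648·0.152626 − 11.8109·0.00502041)/(21.4539)] = 2.727·0.766113 = 2.08919 mol/L.

2.089 mol/L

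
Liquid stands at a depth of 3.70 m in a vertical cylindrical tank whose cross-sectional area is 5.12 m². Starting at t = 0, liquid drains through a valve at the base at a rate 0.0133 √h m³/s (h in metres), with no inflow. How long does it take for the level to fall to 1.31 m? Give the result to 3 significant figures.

A dh/dt = −Q_out = −0.0133 √h.
Separate and integrate: 2(√h − √h₀) = −(0.0133/A) t.
t = 2A(√h₀ − √h)/0.0133 = 2·5.12·(√3.70 − √1.31)/0.0133
  = 10.240 × (1.9235 − 1.1446) / 0.0133 = 599.76 s.

600 s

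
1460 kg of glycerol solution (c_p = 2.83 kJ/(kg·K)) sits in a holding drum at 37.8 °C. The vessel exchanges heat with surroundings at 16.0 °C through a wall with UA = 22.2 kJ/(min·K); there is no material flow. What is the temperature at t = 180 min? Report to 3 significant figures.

Lumped-capacitance energy balance: M c_p dT/dt = UA(T_amb − T).
dT/dt = (T_ss − T)/τ with T_ss = T_amb = 16.000 °C, τ = M c_p/UA = 1460·2.83/22.2 = 186.12 min.
Solution: T(t) = T_ss + (T₀ − T_ss) e^(−t/τ).
T(180) = 16.000 + (21.800)·0.38017 = 24.288 °C.

24.3 °C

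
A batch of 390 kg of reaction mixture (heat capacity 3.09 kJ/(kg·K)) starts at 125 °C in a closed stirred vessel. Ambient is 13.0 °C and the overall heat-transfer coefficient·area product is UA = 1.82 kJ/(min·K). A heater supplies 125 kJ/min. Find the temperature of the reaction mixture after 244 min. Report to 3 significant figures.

112 °C

Lumped-capacitance energy balance: M c_p dT/dt = UA(T_amb − T) + Q̇.
dT/dt = (T_ss − T)/τ with T_ss = T_amb + Q̇/UA = 13.0 + 125/1.82 = 81.681 °C, τ = M c_p/UA = 390·3.09/1.82 = 662.14 min.
T approaches T_ss exponentially: T(t) = T_ss + (T₀ − T_ss) e^(−t/τ).
T(244) = 81.681 + (43.319)·0.69177 = 111.65 °C.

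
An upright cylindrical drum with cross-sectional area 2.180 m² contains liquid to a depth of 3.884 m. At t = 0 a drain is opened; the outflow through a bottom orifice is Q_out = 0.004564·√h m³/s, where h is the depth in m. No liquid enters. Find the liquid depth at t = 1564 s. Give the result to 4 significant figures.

A dh/dt = −Q_out = −0.004564 √h.
This is separable: 2 d(√h)/dt = −0.004564/A, so √h = √h₀ − (0.004564/(2A)) t.
√h = √3.884 − 0.004564·1564/(2·2.180) = 1.97079 − 1.63718 = 0.333609.
h = 0.333609² = 0.111295 m.

0.1113 m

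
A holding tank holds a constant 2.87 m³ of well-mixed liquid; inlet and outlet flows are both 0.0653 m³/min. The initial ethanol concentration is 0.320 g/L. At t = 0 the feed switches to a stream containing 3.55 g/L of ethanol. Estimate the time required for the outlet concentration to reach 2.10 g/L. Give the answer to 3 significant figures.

Species balance: V dC/dt = Q(C_in − C) ⇒ τ = V/Q = 43.951 min.
C(t) = C_in + (C₀ − C_in) e^(−t/τ). Set C = 2.10 and solve for t:
e^(−t/τ) = (C − C_in)/(C₀ − C_in) = (2.10 − 3.55)/(0.320 − 3.55) = 0.44892
t = −τ ln(…) = 43.951 × 0.80092 = 35.201 min.

35.2 min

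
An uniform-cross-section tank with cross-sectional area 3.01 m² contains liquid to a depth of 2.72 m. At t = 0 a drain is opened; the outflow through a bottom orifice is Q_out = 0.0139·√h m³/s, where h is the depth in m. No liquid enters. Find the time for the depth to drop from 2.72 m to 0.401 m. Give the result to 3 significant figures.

With no inflow, A dh/dt = −0.0139 √h.
Separate and integrate: 2(√h − √h₀) = −(0.0139/A) t.
t = 2A(√h₀ − √h)/0.0139 = 2·3.01·(√2.72 − √0.401)/0.0139
  = 6.0200 × (1.6492 − 0.63325) / 0.0139 = 440.02 s.

440 s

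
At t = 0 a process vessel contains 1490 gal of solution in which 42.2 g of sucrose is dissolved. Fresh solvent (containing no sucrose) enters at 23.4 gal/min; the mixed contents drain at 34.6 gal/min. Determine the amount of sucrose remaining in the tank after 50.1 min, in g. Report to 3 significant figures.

Total volume: dV/dt = Q_in − Q_out = -11.200 gal/min, so V(t) = 1490 − 11.200 t and V(50.1) = 928.88 gal.
Species balance (pure solvent in): dm/dt = −Q_out · m/V(t).
dm/m = −Q_out dt/(V₀ − 11.200 t); integrating gives ln(m/m₀) = −(Q_out/(Q_in−Q_out)) ln(V/V₀).
m = m₀ (V₀/V)^(Q_out/(Q_in−Q_out)) = 42.2 × (1490/928.88)^(-3.0893) = 9.8019 g.

9.80 g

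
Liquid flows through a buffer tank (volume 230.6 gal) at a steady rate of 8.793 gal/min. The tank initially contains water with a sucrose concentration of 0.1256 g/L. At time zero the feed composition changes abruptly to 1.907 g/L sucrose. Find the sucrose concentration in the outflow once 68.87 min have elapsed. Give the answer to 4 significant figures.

Species balance on the tank: V dC/dt = Q(C_in − C).
Time constant τ = V/Q = 230.6/8.793 = 26.2254 min.
This is linear first-order; C(t) = C_in + (C₀ − C_in) e^(−t/τ).
C(68.87) = 1.907 + (0.1256 − 1.907)·e^(−68.87/26.2254) = 1.907 + (-1.78140)·0.0723616 = 1.77810 g/L.

1.778 g/L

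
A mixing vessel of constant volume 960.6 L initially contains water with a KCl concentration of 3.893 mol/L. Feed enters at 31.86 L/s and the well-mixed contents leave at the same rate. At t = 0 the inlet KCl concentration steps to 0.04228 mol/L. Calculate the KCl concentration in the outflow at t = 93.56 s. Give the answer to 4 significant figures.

0.2152 mol/L

Species balance on the tank: V dC/dt = Q(C_in − C).
So dC/dt = (C_in − C)/τ with τ = V/Q = 960.6/31.86 = 30.1507 s.
Solution: C(t) = C_in + (C₀ − C_in) e^(−t/τ).
C(93.56) = 0.04228 + (3.893 − 0.04228)·e^(−93.56/30.1507) = 0.04228 + (3.85072)·0.0449105 = 0.215218 mol/L.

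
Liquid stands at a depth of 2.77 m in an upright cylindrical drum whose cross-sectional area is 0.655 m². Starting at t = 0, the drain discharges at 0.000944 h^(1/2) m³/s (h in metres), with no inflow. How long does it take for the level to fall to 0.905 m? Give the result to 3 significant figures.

With no inflow, A dh/dt = −0.000944 √h.
Separate and integrate: 2(√h − √h₀) = −(0.000944/A) t.
t = 2A(√h₀ − √h)/0.000944 = 2·0.655·(√2.77 − √0.905)/0.000944
  = 1.3100 × (1.6643 − 0.95131) / 0.000944 = 989.46 s.

989 s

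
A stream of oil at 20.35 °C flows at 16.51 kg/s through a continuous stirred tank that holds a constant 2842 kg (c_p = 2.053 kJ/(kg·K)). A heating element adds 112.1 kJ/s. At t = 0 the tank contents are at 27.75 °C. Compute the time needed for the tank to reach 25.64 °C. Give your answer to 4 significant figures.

M c_p dT/dt = ṁ c_p (T_in − T) + Q̇.
τ = M/ṁ = 172.138 s; T_ss = T_in + Q̇/(ṁ c_p) = 23.6573 °C.
T(t) = T_ss + (T₀ − T_ss) e^(−t/τ). Set T = 25.64:
e^(−t/τ) = (25.64 − 23.6573)/(27.75 − 23.6573) = 0.484452
t = −172.138 · ln(0.484452) = 124.755 s.

124.8 s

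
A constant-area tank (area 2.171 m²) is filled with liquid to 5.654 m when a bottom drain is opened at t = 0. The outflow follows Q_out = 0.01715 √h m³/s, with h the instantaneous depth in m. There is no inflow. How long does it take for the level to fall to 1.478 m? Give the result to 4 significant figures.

A dh/dt = −Q_out = −0.01715 √h.
∫ h^(−1/2) dh = −(0.01715/A) ∫ dt, giving 2√h = 2√h₀ − (0.01715/A) t.
t = 2A(√h₀ − √h)/0.01715 = 2·2.171·(√5.654 − √1.478)/0.01715
  = 4.34200 × (2.37781 − 1.21573) / 0.01715 = 294.214 s.

294.2 s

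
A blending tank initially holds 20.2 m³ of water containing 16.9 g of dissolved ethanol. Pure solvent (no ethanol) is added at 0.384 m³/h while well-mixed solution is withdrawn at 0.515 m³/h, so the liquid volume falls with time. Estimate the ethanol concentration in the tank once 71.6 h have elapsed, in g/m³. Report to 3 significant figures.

0.134 g/m³

Total volume: dV/dt = Q_in − Q_out = -0.13100 m³/h, so V(t) = 20.2 − 0.13100 t and V(71.6) = 10.820 m³.
Solute balance: dm/dt = 0 − Q_out C = −Q_out m/V(t).
Separate: dm/m = −Q_out dt/V(t) ⇒ ln(m/m₀) = −(Q_out/(Q_in−Q_out)) ln(V/V₀).
m = m₀ (V₀/V)^(Q_out/(Q_in−Q_out)) = 16.9 × (20.2/10.820)^(-3.9313) = 1.4524 g.
C = m/V = 1.4524/10.820 = 0.13423 g/m³.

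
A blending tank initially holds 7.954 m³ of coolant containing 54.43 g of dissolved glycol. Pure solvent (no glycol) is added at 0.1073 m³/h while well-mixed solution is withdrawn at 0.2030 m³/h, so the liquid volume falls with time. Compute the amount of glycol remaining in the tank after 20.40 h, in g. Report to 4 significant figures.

29.95 g

Let m(t) be the amount of glycol. Volume: V(t) = V₀ + (Q_in − Q_out) t = 7.954 − 0.0957000 t; V(20.40) = 6.00172 m³.
Species balance (pure solvent in): dm/dt = −Q_out · m/V(t).
Separate: dm/m = −Q_out dt/V(t) ⇒ ln(m/m₀) = −(Q_out/(Q_in−Q_out)) ln(V/V₀).
m = m₀ (V₀/V)^(Q_out/(Q_in−Q_out)) = 54.43 × (7.954/6.00172)^(-2.12121) = 29.9497 g.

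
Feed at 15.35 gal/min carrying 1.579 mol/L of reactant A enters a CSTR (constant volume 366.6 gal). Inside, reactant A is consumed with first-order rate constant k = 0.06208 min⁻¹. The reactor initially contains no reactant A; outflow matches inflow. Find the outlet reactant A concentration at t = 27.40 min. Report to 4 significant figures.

Accumulation = in − out − consumed: V dC/dt = Q C_in − Q C − k V C.
This is linear with rate a = Q/V + k = 0.103951 min⁻¹.
C_ss = Q C_in/(Q + kV) = 0.636016 mol/L; C(t) = C_ss + (C₀ − C_ss) e^(−a t).
C(27.40) = 0.636016 + (-0.636016)·e^(−0.103951·27.40) = 0.636016 + (-0.636016)·0.0579448 = 0.599163 mol/L.

0.5992 mol/L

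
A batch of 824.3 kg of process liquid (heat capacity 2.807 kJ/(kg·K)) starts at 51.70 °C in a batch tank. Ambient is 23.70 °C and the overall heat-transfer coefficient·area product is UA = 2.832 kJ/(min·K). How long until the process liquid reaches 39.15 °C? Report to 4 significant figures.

First-law balance (no shaft work): M c_p dT/dt = −UA(T − T_amb).
τ = M c_p/UA = 817.023 min; T_ss = T_amb = 23.7000 °C.
T(t) = T_ss + (T₀ − T_ss)e^(−t/τ); set T = 39.15:
t = −τ ln[(T − T_ss)/(T₀ − T_ss)] = −817.023 · ln(0.551786) = 485.798 min.

485.8 min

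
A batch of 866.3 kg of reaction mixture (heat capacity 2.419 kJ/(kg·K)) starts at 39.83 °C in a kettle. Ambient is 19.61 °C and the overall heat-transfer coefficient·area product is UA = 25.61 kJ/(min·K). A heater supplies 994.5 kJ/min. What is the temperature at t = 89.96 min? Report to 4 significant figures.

Lumped-capacitance energy balance: M c_p dT/dt = UA(T_amb − T) + Q̇.
dT/dt = (T_ss − T)/τ with T_ss = T_amb + Q̇/UA = 19.61 + 994.5/25.61 = 58.4425 °C, τ = M c_p/UA = 866.3·2.419/25.61 = 81.8266 min.
Solution: T(t) = T_ss + (T₀ − T_ss) e^(−t/τ).
T(89.96) = 58.4425 + (-18.6125)·0.333072 = 52.2432 °C.

52.24 °C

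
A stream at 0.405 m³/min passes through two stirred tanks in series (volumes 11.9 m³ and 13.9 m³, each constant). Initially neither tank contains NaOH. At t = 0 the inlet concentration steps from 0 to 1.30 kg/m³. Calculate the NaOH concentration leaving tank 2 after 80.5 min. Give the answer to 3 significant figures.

0.934 kg/m³

Species balance on tank i: dCᵢ/dt = (Cᵢ₋₁ − Cᵢ)/τᵢ with τᵢ = Vᵢ/Q.
τ₁ = 11.9/0.405 = 29.383 min; τ₂ = 13.9/0.405 = 34.321 min.
Solving the cascade with C₁(0)=C₂(0)=0 gives C₂(t) = C_in[1 − (τ₁ e^(−t/τ₁) − τ₂ e^(−t/τ₂))/(τ₁ − τ₂)].
At t = 80.5: e^(−t/τ₁) = 0.064589, e^(−t/τ₂) = 0.095799.
C₂ = 1.30·[1 − (29.383·0.064589 − 34.321·0.095799)/(-4.9383)] = 1.30·0.71850 = 0.93406 kg/m³.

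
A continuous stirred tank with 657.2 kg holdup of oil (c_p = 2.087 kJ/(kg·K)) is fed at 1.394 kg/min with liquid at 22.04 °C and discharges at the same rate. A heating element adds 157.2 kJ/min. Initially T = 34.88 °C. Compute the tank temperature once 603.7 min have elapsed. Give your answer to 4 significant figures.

M c_p dT/dt = ṁ c_p (T_in − T) + Q̇.
Rearrange: dT/dt = (T_ss − T)/τ with τ = M/ṁ = 471.449 min and T_ss = T_in + Q̇/(ṁ c_p) = 76.0740 °C.
T approaches T_ss exponentially: T(t) = T_ss + (T₀ − T_ss) e^(−t/τ).
T(603.7) = 76.0740 + (-41.1940)·e^(−603.7/471.449) = 76.0740 + (-41.1940)·0.277893 = 64.6265 °C.

64.63 °C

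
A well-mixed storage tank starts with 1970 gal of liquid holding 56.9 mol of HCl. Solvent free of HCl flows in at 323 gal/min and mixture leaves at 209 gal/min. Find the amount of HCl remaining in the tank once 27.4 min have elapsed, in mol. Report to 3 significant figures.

Total volume: dV/dt = Q_in − Q_out = 114.00 gal/min, so V(t) = 1970 + 114.00 t and V(27.4) = 5093.6 gal.
Species balance (pure solvent in): dm/dt = −Q_out · m/V(t).
dm/m = −Q_out dt/(V₀ + 114.00 t); integrating gives ln(m/m₀) = −(Q_out/(Q_in−Q_out)) ln(V/V₀).
m = m₀ (V₀/V)^(Q_out/(Q_in−Q_out)) = 56.9 × (1970/5093.6)^(1.8333) = 9.9714 mol.

9.97 mol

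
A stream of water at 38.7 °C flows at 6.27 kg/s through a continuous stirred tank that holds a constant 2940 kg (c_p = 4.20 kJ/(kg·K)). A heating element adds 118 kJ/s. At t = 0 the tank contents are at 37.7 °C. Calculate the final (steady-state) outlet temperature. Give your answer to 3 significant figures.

43.2 °C

Heat balance on the well-mixed liquid: M c_p dT/dt = ṁ c_p (T_in − T) + 118.
At steady state dT/dt = 0 ⇒ T_ss = T_in + Q̇/(ṁ c_p) = 38.7 + 118/(6.27·4.20) = 43.181 °C.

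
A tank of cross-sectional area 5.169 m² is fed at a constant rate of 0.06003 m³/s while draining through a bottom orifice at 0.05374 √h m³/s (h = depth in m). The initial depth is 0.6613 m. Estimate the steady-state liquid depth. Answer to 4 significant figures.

1.248 m

Level balance: A dh/dt = 0.06003 − 0.05374 √h. Setting dh/dt = 0:
Q_in = 0.05374 √h_ss ⇒ √h_ss = 0.06003/0.05374 = 1.11705.
h_ss = 1.11705² = 1.24779 m. (Since h₀ = 0.6613 m < h_ss, the level will rise toward this value.)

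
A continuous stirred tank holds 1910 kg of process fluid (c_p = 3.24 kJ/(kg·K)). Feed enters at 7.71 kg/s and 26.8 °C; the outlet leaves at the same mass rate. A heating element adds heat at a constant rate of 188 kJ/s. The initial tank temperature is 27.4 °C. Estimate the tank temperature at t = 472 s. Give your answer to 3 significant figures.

33.3 °C

Energy balance: M c_p dT/dt = ṁ c_p (T_in − T) + 188.
Rearrange: dT/dt = (T_ss − T)/τ with τ = M/ṁ = 247.73 s and T_ss = T_in + Q̇/(ṁ c_p) = 34.326 °C.
T approaches T_ss exponentially: T(t) = T_ss + (T₀ − T_ss) e^(−t/τ).
T(472) = 34.326 + (-6.9259)·e^(−472/247.73) = 34.326 + (-6.9259)·0.14878 = 33.295 °C.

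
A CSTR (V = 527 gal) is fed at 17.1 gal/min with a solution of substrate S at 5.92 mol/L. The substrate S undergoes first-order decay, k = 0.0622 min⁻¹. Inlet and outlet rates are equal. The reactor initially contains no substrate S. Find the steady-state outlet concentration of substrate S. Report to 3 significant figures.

Accumulation = in − out − consumed: V dC/dt = Q C_in − Q C − k V C.
At steady state: 0 = Q C_in − (Q + kV) C_ss, so C_ss = Q C_in/(Q + kV).
C_ss = 17.1·5.92/(17.1 + 0.0622·527) = 101.23/49.879 = 2.0295 mol/L.

2.03 mol/L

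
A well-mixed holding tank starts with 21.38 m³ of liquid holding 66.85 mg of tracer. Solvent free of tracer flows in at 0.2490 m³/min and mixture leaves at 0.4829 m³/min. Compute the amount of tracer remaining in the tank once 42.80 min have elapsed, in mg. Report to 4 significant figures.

18.15 mg

Total volume: dV/dt = Q_in − Q_out = -0.233900 m³/min, so V(t) = 21.38 − 0.233900 t and V(42.80) = 11.3691 m³.
No tracer enters, so dm/dt = −Q_out · (m/V).
dm/m = −Q_out dt/(V₀ − 0.233900 t); integrating gives ln(m/m₀) = −(Q_out/(Q_in−Q_out)) ln(V/V₀).
m = m₀ (V₀/V)^(Q_out/(Q_in−Q_out)) = 66.85 × (21.38/11.3691)^(-2.06456) = 18.1480 mg.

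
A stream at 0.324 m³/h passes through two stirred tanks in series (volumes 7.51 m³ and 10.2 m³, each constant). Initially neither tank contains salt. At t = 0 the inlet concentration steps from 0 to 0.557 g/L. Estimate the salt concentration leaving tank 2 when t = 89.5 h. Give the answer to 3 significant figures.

0.467 g/L

Species balance on tank i: dCᵢ/dt = (Cᵢ₋₁ − Cᵢ)/τᵢ with τᵢ = Vᵢ/Q.
τ₁ = 7.51/0.324 = 23.179 h; τ₂ = 10.2/0.324 = 31.481 h.
Solving the cascade with C₁(0)=C₂(0)=0 gives C₂(t) = C_in[1 − (τ₁ e^(−t/τ₁) − τ₂ e^(−t/τ₂))/(τ₁ − τ₂)].
At t = 89.5: e^(−t/τ₁) = 0.021042, e^(−t/τ₂) = 0.058254.
C₂ = 0.557·[1 − (23.179·0.021042 − 31.481·0.058254)/(-8.3025)] = 0.557·0.83786 = 0.46669 g/L.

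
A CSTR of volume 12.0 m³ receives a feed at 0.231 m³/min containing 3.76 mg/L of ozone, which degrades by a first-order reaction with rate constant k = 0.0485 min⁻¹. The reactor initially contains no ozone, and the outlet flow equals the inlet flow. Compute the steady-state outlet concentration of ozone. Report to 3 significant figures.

Species balance: V dC/dt = Q C_in − Q C − k V C.
Steady state (dC/dt = 0): C_ss = Q C_in/(Q + kV) = C_in/(1 + kV/Q).
C_ss = 0.231·3.76/(0.231 + 0.0485·12.0) = 0.86856/0.81300 = 1.0683 mg/L.

1.07 mg/L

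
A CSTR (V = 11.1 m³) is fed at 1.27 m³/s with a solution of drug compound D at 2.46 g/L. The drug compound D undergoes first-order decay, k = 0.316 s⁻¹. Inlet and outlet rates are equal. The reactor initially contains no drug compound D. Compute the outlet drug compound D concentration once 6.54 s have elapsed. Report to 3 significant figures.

Species balance: V dC/dt = Q C_in − Q C − k V C.
dC/dt = (Q/V) C_in − (Q/V + k) C; effective rate a = Q/V + k = 0.11441 + 0.316 = 0.43041 s⁻¹.
C_ss = Q C_in/(Q + kV) = 0.65393 g/L; C(t) = C_ss + (C₀ − C_ss) e^(−a t).
C(6.54) = 0.65393 + (-0.65393)·e^(−0.43041·6.54) = 0.65393 + (-0.65393)·0.059910 = 0.61475 g/L.

0.615 g/L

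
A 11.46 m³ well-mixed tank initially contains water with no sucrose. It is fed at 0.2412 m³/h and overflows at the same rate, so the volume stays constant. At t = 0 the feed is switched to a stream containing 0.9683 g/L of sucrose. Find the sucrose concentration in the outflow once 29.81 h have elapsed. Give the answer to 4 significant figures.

Mass balance on the solute (V constant): V dC/dt = Q(C_in − C).
Time constant τ = V/Q = 11.46/0.2412 = 47.5124 h.
This is linear first-order; C(t) = C_in + (C₀ − C_in) e^(−t/τ).
C(29.81) = 0.9683 + (0 − 0.9683)·e^(−29.81/47.5124) = 0.9683 + (-0.968300)·0.533971 = 0.451256 g/L.

0.4513 g/L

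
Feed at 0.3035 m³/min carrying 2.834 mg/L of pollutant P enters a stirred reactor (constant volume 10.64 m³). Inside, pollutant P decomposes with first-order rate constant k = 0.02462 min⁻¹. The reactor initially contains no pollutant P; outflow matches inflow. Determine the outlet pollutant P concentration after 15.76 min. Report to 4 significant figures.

0.8628 mg/L

Accumulation = in − out − consumed: V dC/dt = Q C_in − Q C − k V C.
dC/dt = (Q/V) C_in − (Q/V + k) C; effective rate a = Q/V + k = 0.0285244 + 0.02462 = 0.0531444 min⁻¹.
C_ss = Q C_in/(Q + kV) = 1.52110 mg/L; C(t) = C_ss + (C₀ − C_ss) e^(−a t).
C(15.76) = 1.52110 + (-1.52110)·e^(−0.0531444·15.76) = 1.52110 + (-1.52110)·0.432767 = 0.862821 mg/L.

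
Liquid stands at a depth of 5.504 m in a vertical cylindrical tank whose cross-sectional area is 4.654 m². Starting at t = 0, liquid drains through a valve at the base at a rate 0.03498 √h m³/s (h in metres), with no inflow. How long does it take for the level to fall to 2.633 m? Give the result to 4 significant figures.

192.5 s

With no inflow, A dh/dt = −0.03498 √h.
∫ h^(−1/2) dh = −(0.03498/A) ∫ dt, giving 2√h = 2√h₀ − (0.03498/A) t.
t = 2A(√h₀ − √h)/0.03498 = 2·4.654·(√5.504 − √2.633)/0.03498
  = 9.30800 × (2.34606 − 1.62265) / 0.03498 = 192.495 s.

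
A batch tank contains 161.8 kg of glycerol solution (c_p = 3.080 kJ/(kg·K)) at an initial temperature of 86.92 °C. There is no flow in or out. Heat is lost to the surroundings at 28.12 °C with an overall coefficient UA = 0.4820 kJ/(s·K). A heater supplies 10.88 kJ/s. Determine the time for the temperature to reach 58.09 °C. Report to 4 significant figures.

1643 s

Energy balance: M c_p dT/dt = −UA(T − T_amb) + Q̇.
τ = M c_p/UA = 1033.91 s; T_ss = T_amb + Q̇/UA = 28.12 + 10.88/0.4820 = 50.6926 °C.
T(t) = T_ss + (T₀ − T_ss)e^(−t/τ); set T = 58.09:
t = −τ ln[(T − T_ss)/(T₀ − T_ss)] = −1033.91 · ln(0.204193) = 1642.56 s.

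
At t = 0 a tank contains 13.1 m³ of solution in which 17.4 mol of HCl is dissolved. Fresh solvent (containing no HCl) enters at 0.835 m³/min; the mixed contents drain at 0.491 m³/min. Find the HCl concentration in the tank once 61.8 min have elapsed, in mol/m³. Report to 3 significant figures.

0.128 mol/m³

Let m(t) be the amount of HCl. Volume: V(t) = V₀ + (Q_in − Q_out) t = 13.1 + 0.34400 t; V(61.8) = 34.359 m³.
Species balance (pure solvent in): dm/dt = −Q_out · m/V(t).
dm/m = −Q_out dt/(V₀ + 0.34400 t); integrating gives ln(m/m₀) = −(Q_out/(Q_in−Q_out)) ln(V/V₀).
m = m₀ (V₀/V)^(Q_out/(Q_in−Q_out)) = 17.4 × (13.1/34.359)^(1.4273) = 4.3937 mol.
C = m/V = 4.3937/34.359 = 0.12787 mol/m³.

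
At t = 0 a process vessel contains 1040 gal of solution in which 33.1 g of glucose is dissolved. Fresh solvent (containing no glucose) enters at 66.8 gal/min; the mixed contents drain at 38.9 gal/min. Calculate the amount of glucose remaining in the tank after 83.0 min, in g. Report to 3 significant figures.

6.46 g

Total volume: dV/dt = Q_in − Q_out = 27.900 gal/min, so V(t) = 1040 + 27.900 t and V(83.0) = 3355.7 gal.
Species balance (pure solvent in): dm/dt = −Q_out · m/V(t).
Separate: dm/m = −Q_out dt/V(t) ⇒ ln(m/m₀) = −(Q_out/(Q_in−Q_out)) ln(V/V₀).
m = m₀ (V₀/V)^(Q_out/(Q_in−Q_out)) = 33.1 × (1040/3355.7)^(1.3943) = 6.4639 g.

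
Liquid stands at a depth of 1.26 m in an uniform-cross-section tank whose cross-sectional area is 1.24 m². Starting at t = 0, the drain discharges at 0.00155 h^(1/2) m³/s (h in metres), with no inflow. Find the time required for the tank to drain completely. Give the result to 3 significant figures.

With no inflow, A dh/dt = −0.00155 √h.
∫ h^(−1/2) dh = −(0.00155/A) ∫ dt, giving 2√h = 2√h₀ − (0.00155/A) t.
Tank is empty when √h = 0: t_empty = 2A√h₀/0.00155.
t_empty = 2·1.24·√1.26/0.00155 = 2.4800·1.1225/0.00155 = 1796.0 s.

1800 s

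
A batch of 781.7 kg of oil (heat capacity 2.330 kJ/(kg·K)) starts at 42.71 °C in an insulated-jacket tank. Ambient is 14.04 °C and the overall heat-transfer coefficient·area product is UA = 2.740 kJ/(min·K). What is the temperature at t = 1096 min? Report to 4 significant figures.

19.55 °C

Lumped-capacitance energy balance: M c_p dT/dt = UA(T_amb − T).
dT/dt = (T_ss − T)/τ with T_ss = T_amb = 14.0400 °C, τ = M c_p/UA = 781.7·2.330/2.740 = 664.730 min.
T approaches T_ss exponentially: T(t) = T_ss + (T₀ − T_ss) e^(−t/τ).
T(1096) = 14.0400 + (28.6700)·0.192283 = 19.5527 °C.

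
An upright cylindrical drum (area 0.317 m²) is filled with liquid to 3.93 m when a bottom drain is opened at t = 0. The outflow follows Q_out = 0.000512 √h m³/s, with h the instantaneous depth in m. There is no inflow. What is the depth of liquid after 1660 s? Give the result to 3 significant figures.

0.412 m

Mass balance (ρ constant): A dh/dt = −0.000512 √h.
Separate and integrate: 2(√h − √h₀) = −(0.000512/A) t.
√h = √3.93 − 0.000512·1660/(2·0.317) = 1.9824 − 1.3406 = 0.64185.
h = 0.64185² = 0.41198 m.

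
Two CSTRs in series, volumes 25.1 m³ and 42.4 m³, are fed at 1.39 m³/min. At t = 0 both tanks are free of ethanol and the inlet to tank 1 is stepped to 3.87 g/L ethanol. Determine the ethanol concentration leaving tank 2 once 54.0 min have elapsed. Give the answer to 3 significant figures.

Time constants: τᵢ = Vᵢ/Q for each well-mixed tank.
τ₁ = 25.1/1.39 = 18.058 min; τ₂ = 42.4/1.39 = 30.504 min.
Tank 1: C₁ = C_in(1 − e^(−t/τ₁)). Tank 2 (τ₁ ≠ τ₂): C₂ = C_in[1 − (τ₁ e^(−t/τ₁) − τ₂ e^(−t/τ₂))/(τ₁ − τ₂)].
At t = 54.0: e^(−t/τ₁) = 0.050265, e^(−t/τ₂) = 0.17028.
C₂ = 3.87·[1 − (18.058·0.050265 − 30.504·0.17028)/(-12.446)] = 3.87·0.65558 = 2.5371 g/L.

2.54 g/L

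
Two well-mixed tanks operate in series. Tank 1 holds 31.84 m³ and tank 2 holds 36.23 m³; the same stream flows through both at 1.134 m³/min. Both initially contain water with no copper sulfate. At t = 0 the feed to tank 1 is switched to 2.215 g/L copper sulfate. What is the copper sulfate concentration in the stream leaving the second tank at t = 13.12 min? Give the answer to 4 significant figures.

0.1595 g/L

Time constants: τᵢ = Vᵢ/Q for each well-mixed tank.
τ₁ = 31.84/1.134 = 28.0776 min; τ₂ = 36.23/1.134 = 31.9489 min.
Solving the cascade with C₁(0)=C₂(0)=0 gives C₂(t) = C_in[1 − (τ₁ e^(−t/τ₁) − τ₂ e^(−t/τ₂))/(τ₁ − τ₂)].
At t = 13.12: e^(−t/τ₁) = 0.626707, e^(−t/τ₂) = 0.663215.
C₂ = 2.215·[1 − (28.0776·0.626707 − 31.9489·0.663215)/(-3.87125)] = 2.215·0.0719987 = 0.159477 g/L.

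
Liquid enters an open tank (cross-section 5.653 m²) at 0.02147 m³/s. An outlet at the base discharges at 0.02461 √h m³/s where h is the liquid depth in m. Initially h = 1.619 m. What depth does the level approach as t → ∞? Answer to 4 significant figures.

0.7611 m

Mass balance (ρ constant): A dh/dt = Q_in − 0.02461 √h. At steady state dh/dt = 0:
Q_in = 0.02461 √h_ss ⇒ √h_ss = 0.02147/0.02461 = 0.872410.
h_ss = 0.872410² = 0.761098 m. (Since h₀ = 1.619 m > h_ss, the level will fall toward this value.)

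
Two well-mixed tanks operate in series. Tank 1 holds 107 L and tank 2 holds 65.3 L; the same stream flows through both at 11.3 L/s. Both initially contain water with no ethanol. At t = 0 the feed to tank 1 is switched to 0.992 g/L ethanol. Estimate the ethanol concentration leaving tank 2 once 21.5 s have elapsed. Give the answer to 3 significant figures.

0.767 g/L

Time constants: τᵢ = Vᵢ/Q for each well-mixed tank.
τ₁ = 107/11.3 = 9.4690 s; τ₂ = 65.3/11.3 = 5.7788 s.
Tank 1: C₁ = C_in(1 − e^(−t/τ₁)). Tank 2 (τ₁ ≠ τ₂): C₂ = C_in[1 − (τ₁ e^(−t/τ₁) − τ₂ e^(−t/τ₂))/(τ₁ − τ₂)].
At t = 21.5: e^(−t/τ₁) = 0.10325, e^(−t/τ₂) = 0.024221.
C₂ = 0.992·[1 − (9.4690·0.10325 − 5.7788·0.024221)/(3.6903)] = 0.992·0.77298 = 0.76680 g/L.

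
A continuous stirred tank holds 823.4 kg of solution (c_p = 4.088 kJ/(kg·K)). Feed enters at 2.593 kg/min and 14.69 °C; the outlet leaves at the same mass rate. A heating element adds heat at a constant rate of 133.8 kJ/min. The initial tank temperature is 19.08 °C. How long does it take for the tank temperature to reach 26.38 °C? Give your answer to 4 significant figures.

Unsteady energy balance on the tank contents: M c_p dT/dt = ṁ c_p (T_in − T) + 133.8.
τ = M/ṁ = 317.547 min; T_ss = T_in + Q̇/(ṁ c_p) = 27.3124 °C.
T(t) = T_ss + (T₀ − T_ss) e^(−t/τ). Set T = 26.38:
e^(−t/τ) = (26.38 − 27.3124)/(19.08 − 27.3124) = 0.113262
t = −317.547 · ln(0.113262) = 691.634 min.

691.6 min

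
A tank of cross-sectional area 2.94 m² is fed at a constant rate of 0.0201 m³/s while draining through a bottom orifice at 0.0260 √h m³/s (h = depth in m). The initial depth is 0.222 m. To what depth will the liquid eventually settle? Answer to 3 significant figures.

A dh/dt = Q_in − 0.0260 √h. Steady state requires inflow = outflow:
Q_in = 0.0260 √h_ss ⇒ √h_ss = 0.0201/0.0260 = 0.77308.
h_ss = 0.77308² = 0.59765 m. (Since h₀ = 0.222 m < h_ss, the level will rise toward this value.)

0.598 m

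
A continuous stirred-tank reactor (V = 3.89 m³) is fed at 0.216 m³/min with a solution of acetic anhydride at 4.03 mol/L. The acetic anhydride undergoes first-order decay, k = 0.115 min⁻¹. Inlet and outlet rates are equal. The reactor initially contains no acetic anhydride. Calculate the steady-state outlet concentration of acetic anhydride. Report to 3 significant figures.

1.31 mol/L

Species balance: V dC/dt = Q C_in − Q C − k V C.
Steady state (dC/dt = 0): C_ss = Q C_in/(Q + kV) = C_in/(1 + kV/Q).
C_ss = 0.216·4.03/(0.216 + 0.115·3.89) = 0.87048/0.66335 = 1.3122 mol/L.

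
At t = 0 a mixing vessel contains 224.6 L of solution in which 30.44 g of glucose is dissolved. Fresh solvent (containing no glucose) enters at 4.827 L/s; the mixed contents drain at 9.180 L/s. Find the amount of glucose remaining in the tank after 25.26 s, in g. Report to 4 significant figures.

7.371 g

Let m(t) be the amount of glucose. Volume: V(t) = V₀ + (Q_in − Q_out) t = 224.6 − 4.35300 t; V(25.26) = 114.643 L.
Species balance (pure solvent in): dm/dt = −Q_out · m/V(t).
dm/m = −Q_out dt/(V₀ − 4.35300 t); integrating gives ln(m/m₀) = −(Q_out/(Q_in−Q_out)) ln(V/V₀).
m = m₀ (V₀/V)^(Q_out/(Q_in−Q_out)) = 30.44 × (224.6/114.643)^(-2.10889) = 7.37088 g.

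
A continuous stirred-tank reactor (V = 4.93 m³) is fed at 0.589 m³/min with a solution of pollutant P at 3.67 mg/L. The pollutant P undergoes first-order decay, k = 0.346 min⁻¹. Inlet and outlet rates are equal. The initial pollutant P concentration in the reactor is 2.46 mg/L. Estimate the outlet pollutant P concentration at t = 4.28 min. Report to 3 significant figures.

Accumulation = in − out − consumed: V dC/dt = Q C_in − Q C − k V C.
This is linear with rate a = Q/V + k = 0.46547 min⁻¹.
C_ss = Q C_in/(Q + kV) = 0.94198 mg/L; C(t) = C_ss + (C₀ − C_ss) e^(−a t).
C(4.28) = 0.94198 + (1.5180)·e^(−0.46547·4.28) = 0.94198 + (1.5180)·0.13639 = 1.1490 mg/L.

1.15 mg/L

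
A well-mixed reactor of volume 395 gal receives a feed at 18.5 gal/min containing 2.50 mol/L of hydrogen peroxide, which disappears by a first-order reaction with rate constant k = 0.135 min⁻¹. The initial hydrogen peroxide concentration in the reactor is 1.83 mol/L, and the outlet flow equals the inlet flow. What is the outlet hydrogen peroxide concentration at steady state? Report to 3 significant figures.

Accumulation = in − out − consumed: V dC/dt = Q C_in − Q C − k V C.
Steady state (dC/dt = 0): C_ss = Q C_in/(Q + kV) = C_in/(1 + kV/Q).
C_ss = 18.5·2.50/(18.5 + 0.135·395) = 46.250/71.825 = 0.64393 mol/L.

0.644 mol/L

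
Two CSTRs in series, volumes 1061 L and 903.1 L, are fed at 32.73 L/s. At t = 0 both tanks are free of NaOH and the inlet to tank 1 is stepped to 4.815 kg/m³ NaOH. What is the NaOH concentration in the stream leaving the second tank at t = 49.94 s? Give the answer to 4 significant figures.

2.390 kg/m³

Time constants: τᵢ = Vᵢ/Q for each well-mixed tank.
τ₁ = 1061/32.73 = 32.4167 s; τ₂ = 903.1/32.73 = 27.5924 s.
Solving the cascade with C₁(0)=C₂(0)=0 gives C₂(t) = C_in[1 − (τ₁ e^(−t/τ₁) − τ₂ e^(−t/τ₂))/(τ₁ − τ₂)].
At t = 49.94: e^(−t/τ₁) = 0.214261, e^(−t/τ₂) = 0.163668.
C₂ = 4.815·[1 − (32.4167·0.214261 − 27.5924·0.163668)/(4.82432)] = 4.815·0.496376 = 2.39005 kg/m³.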